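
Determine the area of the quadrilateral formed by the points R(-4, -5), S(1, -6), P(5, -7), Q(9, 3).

The Shoelace formula works by pairing each vertex with the next (cycling back to the first).
For each pair, compute x_i*y_(i+1) - x_(i+1)*y_i:
  (-4*-6 - 1*-5) = 29
  (1*-7 - 5*-6) = 23
  (5*3 - 9*-7) = 78
  (9*-5 - -4*3) = -33
Taking half the absolute value of the total: Area = (1/2)(97) = 97/2.

97/2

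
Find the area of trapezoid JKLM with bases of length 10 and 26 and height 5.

Area = (10 + 26) * 5 / 2 = 180 / 2 = 90

90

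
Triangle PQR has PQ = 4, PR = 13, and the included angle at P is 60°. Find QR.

Law of cosines: QR^2 = 4^2 + 13^2 - 2(4)(13)cos(60°) = 133, so QR = sqrt(133).

sqrt(133)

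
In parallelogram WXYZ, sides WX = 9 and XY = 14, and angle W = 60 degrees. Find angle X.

In a parallelogram, consecutive angles are supplementary (sum to 180°).
angle X = 180 - angle W
angle X = 180 - 60
angle X = 120 degrees

120 degrees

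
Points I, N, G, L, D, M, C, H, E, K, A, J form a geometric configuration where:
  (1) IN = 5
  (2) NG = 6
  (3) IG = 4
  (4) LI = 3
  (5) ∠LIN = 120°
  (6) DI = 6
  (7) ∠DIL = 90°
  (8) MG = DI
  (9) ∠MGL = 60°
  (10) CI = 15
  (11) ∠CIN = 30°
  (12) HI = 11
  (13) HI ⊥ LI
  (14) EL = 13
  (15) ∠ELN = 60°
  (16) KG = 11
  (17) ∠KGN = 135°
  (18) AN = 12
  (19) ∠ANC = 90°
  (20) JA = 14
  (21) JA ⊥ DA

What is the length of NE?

Step 1: By the law of cosines on triangle LIN: LN² = 3² + 5² − 2·3·5·cos(120°) = 49, so LN = 7.
Step 2: By the law of cosines on triangle NLE: NE² = 7² + 13² − 2·7·13·cos(60°) = 127, so NE = √127.

Therefore, the length of NE = √127.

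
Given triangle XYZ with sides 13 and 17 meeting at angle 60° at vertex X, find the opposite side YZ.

Law of cosines: YZ^2 = 13^2 + 17^2 - 2(13)(17)cos(60°) = 237, so YZ = sqrt(237).

sqrt(237)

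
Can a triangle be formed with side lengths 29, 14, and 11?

Check the triangle inequality: 14 + 11 = 25 ≤ 29.
Since the sum of two sides does not exceed the third, no triangle can be formed.

No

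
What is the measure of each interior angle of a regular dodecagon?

Each interior angle of a regular n-gon is (n - 2) * 180 / n.
For n = 12: (12 - 2) * 180 / 12 = 1800/12 = 150 degrees.

150 degrees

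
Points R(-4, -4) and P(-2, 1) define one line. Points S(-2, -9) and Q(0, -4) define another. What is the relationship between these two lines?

Slope of line 1: m1 = (1 - -4)/(-2 - -4) = 5/2 = 5/2
Slope of line 2: m2 = (-4 - -9)/(0 - -2) = 5/2 = 5/2
m1 = m2, so the lines are parallel.

Parallel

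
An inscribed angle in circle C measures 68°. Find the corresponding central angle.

By the inscribed angle theorem, the central angle is twice the inscribed angle.
Central angle = 2 × 68° = 136°

136°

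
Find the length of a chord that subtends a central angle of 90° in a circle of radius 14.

Chord length = 2r sin(θ/2)
= 2 × 14 × sin(90°/2)
= 2 × 14 × sin(45°)
= 14*sqrt(2)

14*sqrt(2)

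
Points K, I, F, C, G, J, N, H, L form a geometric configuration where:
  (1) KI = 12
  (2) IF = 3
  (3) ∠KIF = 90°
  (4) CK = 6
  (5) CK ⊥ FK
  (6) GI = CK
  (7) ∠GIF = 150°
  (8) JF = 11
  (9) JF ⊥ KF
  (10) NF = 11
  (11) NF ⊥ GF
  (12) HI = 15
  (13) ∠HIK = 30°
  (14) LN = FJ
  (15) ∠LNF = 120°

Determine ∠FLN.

From the given relations: LN = FJ = 11.
Step 1: By the law of cosines on triangle LNF: LF² = 11² + 11² − 2·11·11·cos(120°) = 363, so LF = 11·√3.
Step 2: By the inverse law of cosines on triangle FLN: cos(∠FLN) = ((11·√3)² + 11² − 11²) / (2·11·√3·11) = 363/419.16 = 0.866, so ∠FLN = 30°.

Therefore, the measure of angle ∠FLN = 30°.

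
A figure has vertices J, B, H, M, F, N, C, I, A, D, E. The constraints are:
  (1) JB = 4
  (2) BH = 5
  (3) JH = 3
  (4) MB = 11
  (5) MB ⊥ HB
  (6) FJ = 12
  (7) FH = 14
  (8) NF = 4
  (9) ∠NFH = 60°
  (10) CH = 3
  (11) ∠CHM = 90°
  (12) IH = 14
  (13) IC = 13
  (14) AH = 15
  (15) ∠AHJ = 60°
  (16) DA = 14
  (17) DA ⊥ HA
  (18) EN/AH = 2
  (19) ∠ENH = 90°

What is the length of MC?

Step 1: By the law of cosines on triangle HBM: HM² = 5² + 11² − 2·5·11·cos(90°) = 146, so HM = √146.
Step 2: By the law of cosines on triangle MHC: MC² = √146² + 3² − 2·√146·3·cos(90°) = 155, so MC = √155.

Therefore, the length of MC = √155.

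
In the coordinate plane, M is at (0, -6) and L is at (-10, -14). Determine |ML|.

d = sqrt((-10 - 0)^2 + (-14 - -6)^2)
d = sqrt(-10^2 + -8^2)
d = sqrt(100 + 64)
d = sqrt(164) = 2*sqrt(41)

2*sqrt(41)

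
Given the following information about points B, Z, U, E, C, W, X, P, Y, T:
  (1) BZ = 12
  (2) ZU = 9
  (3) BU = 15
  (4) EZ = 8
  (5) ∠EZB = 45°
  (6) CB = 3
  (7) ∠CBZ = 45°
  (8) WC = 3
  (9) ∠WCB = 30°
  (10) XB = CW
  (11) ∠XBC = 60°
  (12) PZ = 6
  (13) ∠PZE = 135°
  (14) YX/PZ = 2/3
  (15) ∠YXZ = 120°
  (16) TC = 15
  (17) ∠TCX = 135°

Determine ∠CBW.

Step 1: By the law of cosines on triangle BCW: BW² = 3² + 3² − 2·3·3·cos(30°) = 2.41, so BW ≈ 1.55.
Step 2: By the inverse law of cosines on triangle CBW: cos(∠CBW) = (3² + 1.55² − 3²) / (2·3·1.55) = 2.41/9.32 = 0.2588, so ∠CBW = 75°.

Therefore, the measure of angle ∠CBW = 75°.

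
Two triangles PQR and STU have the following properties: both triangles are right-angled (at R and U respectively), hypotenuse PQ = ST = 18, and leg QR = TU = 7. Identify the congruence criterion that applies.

Consider the given information: both triangles are right-angled (at R and U respectively), hypotenuse PQ = ST = 18, and leg QR = TU = 7
This is not SAS or AAS: SAS requires two sides and the included angle between them. AAS requires two angles and a non-included side.
The correct criterion is HL. The hypotenuse and one leg of two right triangles are equal (Hypotenuse-Leg).

HL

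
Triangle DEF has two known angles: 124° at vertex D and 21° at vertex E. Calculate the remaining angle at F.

angle F = 180 - 124 - 21 = 35 degrees.

35 degrees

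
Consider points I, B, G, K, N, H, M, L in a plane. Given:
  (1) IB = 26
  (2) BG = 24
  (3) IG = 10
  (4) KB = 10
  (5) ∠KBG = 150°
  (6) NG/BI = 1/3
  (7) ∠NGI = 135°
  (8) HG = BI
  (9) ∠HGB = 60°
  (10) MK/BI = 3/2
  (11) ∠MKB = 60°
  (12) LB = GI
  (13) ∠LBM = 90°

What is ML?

From the given relations: MK = 3/2·BI = 3/2·26 = 39; LB = GI = 10.
Step 1: By the law of cosines on triangle BKM: BM² = 10² + 39² − 2·10·39·cos(60°) = 1231, so BM ≈ 35.09.
Step 2: By the law of cosines on triangle MBL: ML² = 35.09² + 10² − 2·35.09·10·cos(90°) = 1331, so ML = 11·√11.

Therefore, the length of ML = 11·√11.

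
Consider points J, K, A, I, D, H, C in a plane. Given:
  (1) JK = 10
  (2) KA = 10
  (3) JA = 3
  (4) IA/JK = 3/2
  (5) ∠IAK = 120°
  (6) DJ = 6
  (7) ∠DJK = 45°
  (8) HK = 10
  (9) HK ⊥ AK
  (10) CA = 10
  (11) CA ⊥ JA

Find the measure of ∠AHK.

Step 1: By the law of cosines on triangle HKA: HA² = 10² + 10² − 2·10·10·cos(90°) = 200, so HA = 10·√2.
Step 2: By the inverse law of cosines on triangle AHK: cos(∠AHK) = ((10·√2)² + 10² − 10²) / (2·10·√2·10) = 200/282.84 = 0.7071, so ∠AHK = 45°.

Therefore, the measure of angle ∠AHK = 45°.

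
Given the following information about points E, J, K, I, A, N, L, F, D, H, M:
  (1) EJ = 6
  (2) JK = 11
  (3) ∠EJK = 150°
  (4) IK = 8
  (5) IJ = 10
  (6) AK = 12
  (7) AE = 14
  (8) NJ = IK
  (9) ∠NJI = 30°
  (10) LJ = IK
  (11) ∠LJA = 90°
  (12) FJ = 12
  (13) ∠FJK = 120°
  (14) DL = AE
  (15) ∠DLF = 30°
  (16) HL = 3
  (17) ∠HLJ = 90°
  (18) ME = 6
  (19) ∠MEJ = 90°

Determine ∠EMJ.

Step 1: By the law of cosines on triangle MEJ: MJ² = 6² + 6² − 2·6·6·cos(90°) = 72, so MJ = 6·√2.
Step 2: By the inverse law of cosines on triangle EMJ: cos(∠EMJ) = (6² + (6·√2)² − 6²) / (2·6·6·√2) = 72/101.82 = 0.7071, so ∠EMJ = 45°.

Therefore, the measure of angle ∠EMJ = 45°.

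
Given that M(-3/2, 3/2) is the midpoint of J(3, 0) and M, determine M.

Using the midpoint formula: M = ((x1 + x2)/2, (y1 + y2)/2)
We know M = (-3/2, 3/2) and J = (3, 0)
For x: -3/2 = (3 + x2)/2, so x2 = 2*-3/2 - 3 = -6
For y: 3/2 = (0 + y2)/2, so y2 = 2*3/2 - 0 = 3
M = (-6, 3)

(-6, 3)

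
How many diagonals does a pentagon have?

Total line segments between 5 vertices = C(5,2) = 10.
Subtract the 5 sides: 10 - 5 = 5 diagonals.

5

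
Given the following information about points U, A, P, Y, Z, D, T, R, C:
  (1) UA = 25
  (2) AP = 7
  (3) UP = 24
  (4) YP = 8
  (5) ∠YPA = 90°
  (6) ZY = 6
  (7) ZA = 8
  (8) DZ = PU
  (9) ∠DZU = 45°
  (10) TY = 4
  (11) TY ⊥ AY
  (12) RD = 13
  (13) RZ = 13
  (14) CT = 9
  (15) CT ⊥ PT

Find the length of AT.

Step 1: By the law of cosines on triangle APY: AY² = 7² + 8² − 2·7·8·cos(90°) = 113, so AY = √113.
Step 2: By the law of cosines on triangle AYT: AT² = √113² + 4² − 2·√113·4·cos(90°) = 129, so AT = √129.

Therefore, the length of AT = √129.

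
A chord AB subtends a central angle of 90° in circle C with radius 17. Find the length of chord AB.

Chord = 2(17) sin(45°) = 17*sqrt(2)

17*sqrt(2)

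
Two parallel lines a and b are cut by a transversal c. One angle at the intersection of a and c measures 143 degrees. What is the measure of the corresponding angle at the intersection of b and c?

Corresponding angles are equal: 143 degrees.

143 degrees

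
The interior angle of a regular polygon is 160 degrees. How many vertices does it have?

Exterior angle = 180 - 160 = 20. n = 360 / 20 = 18.

18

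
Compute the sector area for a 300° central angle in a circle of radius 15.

Sector area = π(15²)(5/6) = 375*pi/2

375*pi/2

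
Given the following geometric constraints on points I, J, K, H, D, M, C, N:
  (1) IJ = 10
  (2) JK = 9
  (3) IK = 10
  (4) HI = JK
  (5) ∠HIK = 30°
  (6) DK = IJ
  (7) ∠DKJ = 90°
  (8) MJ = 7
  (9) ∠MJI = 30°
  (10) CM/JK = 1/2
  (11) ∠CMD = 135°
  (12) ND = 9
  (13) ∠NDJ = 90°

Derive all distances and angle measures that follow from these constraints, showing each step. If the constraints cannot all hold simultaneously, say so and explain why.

The constraints are consistent.

From the given relations:
  HI = JK = 9
  DK = IJ = 10
  CM = 1/2·JK = 1/2·9 ≈ 4.5

Step 1: From IJ = 10, JM = 7, and ∠IJM = 30°, by the law of cosines:
  IM² = IJ² + JM² - 2·IJ·JM·cos(30°) = 100 + 49 - 121.2 = 27.76
  IM ≈ 5.27

Step 2: From JK = 9, KD = 10, and ∠JKD = 90°, by the law of cosines:
  JD² = JK² + KD² - 2·JK·KD·cos(90°) = 81 + 100 - 0 = 181
  JD = √181

Step 3: From KI = 10, IH = 9, and ∠KIH = 30°, by the law of cosines:
  KH² = KI² + IH² - 2·KI·IH·cos(30°) = 100 + 81 - 155.9 = 25.12
  KH ≈ 5.01

Step 4: From IJ = 10, IK = 10, JK = 9, by the inverse law of cosines:
  cos(∠JIK) = (IJ² + IK² - JK²) / (2·IJ·IK)
  ∠JIK = 53.49°

Step 5: From JI = 10, JK = 9, IK = 10, by the inverse law of cosines:
  cos(∠IJK) = (JI² + JK² - IK²) / (2·JI·JK)
  ∠IJK = 63.26°

Step 6: From KI = 10, KJ = 9, IJ = 10, by the inverse law of cosines:
  cos(∠IKJ) = (KI² + KJ² - IJ²) / (2·KI·KJ)
  ∠IKJ = 63.26°

Step 7: From JD = √181, DN = 9, and ∠JDN = 90°, by the law of cosines:
  JN² = JD² + DN² - 2·JD·DN·cos(90°) = 181 + 81 - 0 = 262
  JN ≈ 16.19

Step 8: From IJ = 10, IM = 5.27, JM = 7, by the inverse law of cosines:
  cos(∠JIM) = (IJ² + IM² - JM²) / (2·IJ·IM)
  ∠JIM = 41.63°

Step 9: From JD = √181, JK = 9, DK = 10, by the inverse law of cosines:
  cos(∠DJK) = (JD² + JK² - DK²) / (2·JD·JK)
  ∠DJK = 48.01°

Step 10: From KH = 5.01, KI = 10, HI = 9, by the inverse law of cosines:
  cos(∠HKI) = (KH² + KI² - HI²) / (2·KH·KI)
  ∠HKI = 63.89°

Step 11: From HI = 9, HK = 5.01, IK = 10, by the inverse law of cosines:
  cos(∠IHK) = (HI² + HK² - IK²) / (2·HI·HK)
  ∠IHK = 86.11°

Step 12: From DJ = √181, DK = 10, JK = 9, by the inverse law of cosines:
  cos(∠JDK) = (DJ² + DK² - JK²) / (2·DJ·DK)
  ∠JDK = 41.99°

Step 13: From MI = 5.27, MJ = 7, IJ = 10, by the inverse law of cosines:
  cos(∠IMJ) = (MI² + MJ² - IJ²) / (2·MI·MJ)
  ∠IMJ = 108.37°

Step 14: From JD = √181, JN = 16.19, DN = 9, by the inverse law of cosines:
  cos(∠DJN) = (JD² + JN² - DN²) / (2·JD·JN)
  ∠DJN = 33.78°

Step 15: From ND = 9, NJ = 16.19, DJ = √181, by the inverse law of cosines:
  cos(∠DNJ) = (ND² + NJ² - DJ²) / (2·ND·NJ)
  ∠DNJ = 56.22°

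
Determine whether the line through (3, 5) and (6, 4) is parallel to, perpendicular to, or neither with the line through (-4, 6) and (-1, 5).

Slope of line 1: m1 = (4 - 5)/(6 - 3) = -1/3 = -1/3
Slope of line 2: m2 = (5 - 6)/(-1 - -4) = -1/3 = -1/3
Two lines are parallel if and only if they have equal slopes (or both are vertical).
Here m1 = m2 = -1/3, confirming the lines are parallel.

Parallel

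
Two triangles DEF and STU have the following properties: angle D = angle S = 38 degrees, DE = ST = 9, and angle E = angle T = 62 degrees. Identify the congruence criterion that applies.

The given information matches ASA: Two pairs of corresponding angles and the included side are equal (Angle-Side-Angle).

ASA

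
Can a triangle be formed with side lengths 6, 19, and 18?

Check all three triangle inequalities:
6 + 19 = 25 > 18 ✓
6 + 18 = 24 > 19 ✓
19 + 18 = 37 > 6 ✓
All conditions hold, so these sides form a valid triangle.

Yes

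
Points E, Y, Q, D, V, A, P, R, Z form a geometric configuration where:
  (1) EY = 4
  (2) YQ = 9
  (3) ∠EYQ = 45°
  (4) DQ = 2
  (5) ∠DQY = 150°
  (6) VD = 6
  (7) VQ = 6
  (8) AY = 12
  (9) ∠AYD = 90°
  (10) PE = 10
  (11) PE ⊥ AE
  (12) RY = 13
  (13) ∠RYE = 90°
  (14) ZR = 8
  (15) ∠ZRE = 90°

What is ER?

Step 1: By the law of cosines on triangle EYR: ER² = 4² + 13² − 2·4·13·cos(90°) = 185, so ER = √185.

Therefore, the length of ER = √185.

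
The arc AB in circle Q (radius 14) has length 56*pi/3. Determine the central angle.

Arc length L = 2πr × θ/360, so θ = 360L / (2πr).
θ = 360 × 56*pi/3 / (2π × 14)
θ = 240°
θ = 240°

240°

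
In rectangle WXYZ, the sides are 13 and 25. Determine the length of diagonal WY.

A rectangle's diagonal splits it into two right triangles, with the diagonal as the hypotenuse.
By the Pythagorean theorem, d^2 = 13^2 + 25^2 = 794.
Therefore d = sqrt(794).

sqrt(794)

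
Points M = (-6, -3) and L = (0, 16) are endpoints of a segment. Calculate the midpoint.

The midpoint is the point halfway along the segment.
Move half the horizontal distance: -6 + (0 - -6)/2 = -6 + 6/2 = -3
Move half the vertical distance: -3 + (16 - -3)/2 = -3 + 19/2 = 13/2
Midpoint = (-3, 13/2)

(-3, 13/2)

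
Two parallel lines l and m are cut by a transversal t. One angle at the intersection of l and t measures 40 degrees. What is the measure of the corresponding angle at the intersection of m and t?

Corresponding angles are equal: 40 degrees.

40 degrees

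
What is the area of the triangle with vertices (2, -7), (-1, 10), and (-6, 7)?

Shoelace: Area = (1/2)|2(10-7) + -1(7--7) + -6(-7-10)| = (1/2)(94) = 47

47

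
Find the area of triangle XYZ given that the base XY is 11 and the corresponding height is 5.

A triangle's area is half the area of a rectangle with the same base and height.
Area = (1/2) * 11 * 5 = 55/2.

55/2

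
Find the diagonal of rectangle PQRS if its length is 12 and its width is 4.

d = sqrt(12^2 + 4^2) = sqrt(160) = 4*sqrt(10)

4*sqrt(10)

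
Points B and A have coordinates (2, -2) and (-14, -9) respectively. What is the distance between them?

d = sqrt((-14 - 2)^2 + (-9 - -2)^2)
d = sqrt(-16^2 + -7^2)
d = sqrt(256 + 49)
d = sqrt(305)

sqrt(305)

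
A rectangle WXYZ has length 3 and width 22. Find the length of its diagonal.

Using the Pythagorean theorem:
d² = 3² + 22² = 9 + 484 = 493
d = sqrt(493)

sqrt(493)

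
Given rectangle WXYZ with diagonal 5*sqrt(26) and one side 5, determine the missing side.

Using the Pythagorean theorem: d^2 = a^2 + b^2
b^2 = d^2 - a^2
b^2 = 650 - 25
b^2 = 625
b = sqrt(625) = 25

25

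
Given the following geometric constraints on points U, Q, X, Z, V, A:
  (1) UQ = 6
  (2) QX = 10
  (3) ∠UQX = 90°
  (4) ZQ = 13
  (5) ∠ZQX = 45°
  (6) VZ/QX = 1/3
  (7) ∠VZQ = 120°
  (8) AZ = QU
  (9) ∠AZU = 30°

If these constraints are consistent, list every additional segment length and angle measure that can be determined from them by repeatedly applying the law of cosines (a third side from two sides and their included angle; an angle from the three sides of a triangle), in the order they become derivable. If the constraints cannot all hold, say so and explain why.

The constraints are consistent. Derivable facts, in order:
After 1 step:
- QV ≈ 14.95
- UX = 2·√34
- XZ ≈ 9.23
After 2 steps:
- ∠QUX = 59.04°
- ∠QVZ = 48.87°
- ∠QXU = 30.96°
- ∠QXZ = 84.98°
- ∠QZX = 50.02°
- ∠VQZ = 11.13°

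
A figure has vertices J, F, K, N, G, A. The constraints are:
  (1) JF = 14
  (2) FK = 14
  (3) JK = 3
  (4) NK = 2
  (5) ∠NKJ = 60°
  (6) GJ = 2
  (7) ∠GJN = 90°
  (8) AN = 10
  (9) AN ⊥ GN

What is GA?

Step 1: By the law of cosines on triangle JKN: JN² = 3² + 2² − 2·3·2·cos(60°) = 7, so JN = √7.
Step 2: By the law of cosines on triangle GJN: GN² = 2² + √7² − 2·2·√7·cos(90°) = 11, so GN = √11.
Step 3: By the law of cosines on triangle GNA: GA² = √11² + 10² − 2·√11·10·cos(90°) = 111, so GA = √111.

Therefore, the length of GA = √111.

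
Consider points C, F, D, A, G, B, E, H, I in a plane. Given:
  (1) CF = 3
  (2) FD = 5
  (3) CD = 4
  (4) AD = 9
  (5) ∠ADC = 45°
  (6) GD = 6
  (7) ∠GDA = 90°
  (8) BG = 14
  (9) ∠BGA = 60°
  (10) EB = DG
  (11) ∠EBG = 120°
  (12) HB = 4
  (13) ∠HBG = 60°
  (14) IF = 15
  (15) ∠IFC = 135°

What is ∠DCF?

Step 1: By the inverse law of cosines on triangle DCF: cos(∠DCF) = (4² + 3² − 5²) / (2·4·3) = 0/24 = 0, so ∠DCF = 90°.

Therefore, the measure of angle ∠DCF = 90°.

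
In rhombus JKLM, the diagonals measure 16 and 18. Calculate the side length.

The diagonals of a rhombus bisect each other at right angles.
Half-diagonals: 16/2 = 8 and 18/2 = 9
side = sqrt(8^2 + 9^2)
side = sqrt(64 + 81)
side = sqrt(145)

sqrt(145)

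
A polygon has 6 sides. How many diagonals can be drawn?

Each of the 6 vertices connects to 3 non-adjacent vertices via diagonals.
Total connections = 6 × 3 = 18, but each diagonal is counted twice.
Number of diagonals = 18 / 2 = 9.

9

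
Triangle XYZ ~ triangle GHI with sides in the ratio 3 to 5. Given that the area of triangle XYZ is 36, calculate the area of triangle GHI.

The ratio of areas of similar triangles = (side ratio)^2.
Side ratio = 3:5, so area ratio = 9:25.
Area of GHI / Area of XYZ = 25/9
Area of GHI = 36 * 25/9 = 100

100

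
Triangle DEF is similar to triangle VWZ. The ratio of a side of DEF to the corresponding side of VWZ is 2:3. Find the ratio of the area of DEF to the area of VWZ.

The ratio of areas of similar triangles equals the square of the side ratio.
Side ratio = 2:3
Area ratio = (2/3)^2 = 4/9 = 4:9

4:9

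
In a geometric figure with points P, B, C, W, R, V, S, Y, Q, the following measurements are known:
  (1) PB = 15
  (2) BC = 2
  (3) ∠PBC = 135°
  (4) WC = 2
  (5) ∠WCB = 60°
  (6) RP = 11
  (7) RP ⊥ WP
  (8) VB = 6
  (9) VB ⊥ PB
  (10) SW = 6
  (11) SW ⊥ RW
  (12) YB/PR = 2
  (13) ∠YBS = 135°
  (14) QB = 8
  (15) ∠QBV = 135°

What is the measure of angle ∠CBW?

Step 1: By the law of cosines on triangle BCW: BW² = 2² + 2² − 2·2·2·cos(60°) = 4, so BW = 2.
Step 2: By the inverse law of cosines on triangle CBW: cos(∠CBW) = (2² + 2² − 2²) / (2·2·2) = 4/8 = 0.5, so ∠CBW = 60°.

Therefore, the measure of angle ∠CBW = 60°.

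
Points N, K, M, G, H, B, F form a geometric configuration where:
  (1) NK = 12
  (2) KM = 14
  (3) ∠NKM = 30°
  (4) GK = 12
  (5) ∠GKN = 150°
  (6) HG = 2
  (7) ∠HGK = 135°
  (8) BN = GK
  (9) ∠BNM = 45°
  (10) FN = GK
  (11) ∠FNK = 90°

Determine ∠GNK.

Step 1: By the law of cosines on triangle NKG: NG² = 12² + 12² − 2·12·12·cos(150°) = 537.42, so NG ≈ 23.18.
Step 2: By the inverse law of cosines on triangle GNK: cos(∠GNK) = (23.18² + 12² − 12²) / (2·23.18·12) = 537.42/556.37 = 0.9659, so ∠GNK = 15°.

Therefore, the measure of angle ∠GNK = 15°.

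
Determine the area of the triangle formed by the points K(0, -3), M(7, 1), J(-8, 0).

Shoelace: Area = (1/2)|0(1-0) + 7(0--3) + -8(-3-1)| = (1/2)(53) = 53/2

53/2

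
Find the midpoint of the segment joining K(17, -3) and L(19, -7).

The midpoint is the average of the coordinates:
x: (17 + 19)/2 = 18
y: (-3 + -7)/2 = -5
Midpoint = (18, -5)

(18, -5)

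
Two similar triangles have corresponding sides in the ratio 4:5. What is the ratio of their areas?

Area scales with the square of linear dimensions. If every length is multiplied by 4/5, then the area is multiplied by (4/5)^2 = 16/25.
The area ratio is 16:25.

16:25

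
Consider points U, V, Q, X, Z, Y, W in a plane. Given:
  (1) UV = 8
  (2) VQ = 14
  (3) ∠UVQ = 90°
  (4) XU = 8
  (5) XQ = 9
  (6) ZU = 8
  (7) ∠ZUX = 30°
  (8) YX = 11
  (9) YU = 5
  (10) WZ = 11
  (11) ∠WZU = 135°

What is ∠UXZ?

Step 1: By the law of cosines on triangle XUZ: XZ² = 8² + 8² − 2·8·8·cos(30°) = 17.15, so XZ ≈ 4.14.
Step 2: By the inverse law of cosines on triangle UXZ: cos(∠UXZ) = (8² + 4.14² − 8²) / (2·8·4.14) = 17.15/66.26 = 0.2588, so ∠UXZ = 75°.

Therefore, the measure of angle ∠UXZ = 75°.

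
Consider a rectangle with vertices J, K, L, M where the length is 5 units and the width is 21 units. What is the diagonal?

Using the Pythagorean theorem:
d² = 5² + 21² = 25 + 441 = 466
d = sqrt(466)

sqrt(466)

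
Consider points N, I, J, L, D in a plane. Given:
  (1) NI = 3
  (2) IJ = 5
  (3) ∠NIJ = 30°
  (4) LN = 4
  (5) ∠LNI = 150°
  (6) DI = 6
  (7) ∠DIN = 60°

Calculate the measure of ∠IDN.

Step 1: By the law of cosines on triangle DIN: DN² = 6² + 3² − 2·6·3·cos(60°) = 27, so DN = 3·√3.
Step 2: By the inverse law of cosines on triangle IDN: cos(∠IDN) = (6² + (3·√3)² − 3²) / (2·6·3·√3) = 54/62.35 = 0.866, so ∠IDN = 30°.

Therefore, the measure of angle ∠IDN = 30°.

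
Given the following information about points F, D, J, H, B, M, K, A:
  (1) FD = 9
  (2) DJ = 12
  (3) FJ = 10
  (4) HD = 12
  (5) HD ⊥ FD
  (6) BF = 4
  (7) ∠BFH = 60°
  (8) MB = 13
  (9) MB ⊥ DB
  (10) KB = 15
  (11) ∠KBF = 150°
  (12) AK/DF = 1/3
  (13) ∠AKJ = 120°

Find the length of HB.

Step 1: By the law of cosines on triangle FDH: FH² = 9² + 12² − 2·9·12·cos(90°) = 225, so FH = 15.
Step 2: By the law of cosines on triangle HFB: HB² = 15² + 4² − 2·15·4·cos(60°) = 181, so HB = √181.

Therefore, the length of HB = √181.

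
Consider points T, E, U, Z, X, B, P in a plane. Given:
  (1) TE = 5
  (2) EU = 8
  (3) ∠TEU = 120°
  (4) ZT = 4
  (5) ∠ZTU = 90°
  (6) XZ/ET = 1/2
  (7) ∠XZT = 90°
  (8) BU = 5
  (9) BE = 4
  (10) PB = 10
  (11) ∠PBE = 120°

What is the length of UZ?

Step 1: By the law of cosines on triangle UET: UT² = 8² + 5² − 2·8·5·cos(120°) = 129, so UT = √129.
Step 2: By the law of cosines on triangle UTZ: UZ² = √129² + 4² − 2·√129·4·cos(90°) = 145, so UZ = √145.

Therefore, the length of UZ = √145.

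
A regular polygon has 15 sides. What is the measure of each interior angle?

Each interior angle of a regular n-gon is (n - 2) * 180 / n.
For n = 15: (15 - 2) * 180 / 15 = 2340/15 = 156 degrees.

156 degrees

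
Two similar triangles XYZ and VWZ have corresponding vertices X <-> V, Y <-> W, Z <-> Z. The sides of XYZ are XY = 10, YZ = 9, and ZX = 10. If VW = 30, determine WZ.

k = 30/10 = 3. WZ = 3 * 9 = 27.

27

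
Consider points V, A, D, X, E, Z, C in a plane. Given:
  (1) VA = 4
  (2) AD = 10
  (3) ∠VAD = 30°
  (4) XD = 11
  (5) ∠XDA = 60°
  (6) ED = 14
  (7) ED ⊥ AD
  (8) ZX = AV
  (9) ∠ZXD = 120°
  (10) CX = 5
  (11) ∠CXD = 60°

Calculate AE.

Step 1: By the law of cosines on triangle ADE: AE² = 10² + 14² − 2·10·14·cos(90°) = 296, so AE = 2·√74.

Therefore, the length of AE = 2·√74.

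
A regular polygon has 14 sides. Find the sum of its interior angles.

The sum of interior angles of an n-sided polygon is (n - 2) * 180.
For n = 14: (14 - 2) * 180 = 12 * 180 = 2160 degrees.

2160 degrees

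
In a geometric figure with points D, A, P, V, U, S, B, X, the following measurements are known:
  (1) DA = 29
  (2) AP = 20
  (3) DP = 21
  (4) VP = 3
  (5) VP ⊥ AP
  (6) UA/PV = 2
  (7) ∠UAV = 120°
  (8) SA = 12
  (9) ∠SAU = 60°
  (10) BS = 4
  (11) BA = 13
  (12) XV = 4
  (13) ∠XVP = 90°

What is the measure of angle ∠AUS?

From the given relations: UA = 2·PV = 2·3 = 6.
Step 1: By the law of cosines on triangle UAS: US² = 6² + 12² − 2·6·12·cos(60°) = 108, so US = 6·√3.
Step 2: By the inverse law of cosines on triangle AUS: cos(∠AUS) = (6² + (6·√3)² − 12²) / (2·6·6·√3) = 0/124.71 = 0, so ∠AUS = 90°.

Therefore, the measure of angle ∠AUS = 90°.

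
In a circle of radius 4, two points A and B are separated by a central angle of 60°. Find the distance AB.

Drop a perpendicular from the center to the chord, bisecting both the chord and the central angle.
Each half-chord = r sin(θ/2) = 4 sin(30°).
The full chord = 2 × 4 × sin(30°) = 4.

4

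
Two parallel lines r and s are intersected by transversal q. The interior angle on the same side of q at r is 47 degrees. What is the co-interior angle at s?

Co-interior angles (same-side interior) formed by parallel lines and a transversal are supplementary (sum to 180 degrees).
The given angle is 47 degrees.
The co-interior angle = 180 - 47 = 133 degrees.

133 degrees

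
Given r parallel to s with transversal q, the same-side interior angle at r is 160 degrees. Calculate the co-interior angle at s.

Co-interior angles sum to 180: 180 - 160 = 20 degrees.

20 degrees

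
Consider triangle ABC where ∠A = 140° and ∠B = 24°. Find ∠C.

Let angle C = x. Then 140 + 24 + x = 180.
x = 180 - 164 = 16 degrees.

16 degrees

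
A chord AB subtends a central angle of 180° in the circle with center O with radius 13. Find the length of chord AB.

Drop a perpendicular from the center to the chord, bisecting both the chord and the central angle.
Each half-chord = r sin(θ/2) = 13 sin(90°).
The full chord = 2 × 13 × sin(90°) = 26.

26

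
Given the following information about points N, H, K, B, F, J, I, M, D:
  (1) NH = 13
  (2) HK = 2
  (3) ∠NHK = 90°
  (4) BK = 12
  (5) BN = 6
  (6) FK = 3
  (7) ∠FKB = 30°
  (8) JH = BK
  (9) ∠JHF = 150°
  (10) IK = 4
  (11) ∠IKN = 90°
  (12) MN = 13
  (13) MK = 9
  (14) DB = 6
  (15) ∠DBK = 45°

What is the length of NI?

Step 1: By the law of cosines on triangle NHK: NK² = 13² + 2² − 2·13·2·cos(90°) = 173, so NK = √173.
Step 2: By the law of cosines on triangle NKI: NI² = √173² + 4² − 2·√173·4·cos(90°) = 189, so NI = 3·√21.

Therefore, the length of NI = 3·√21.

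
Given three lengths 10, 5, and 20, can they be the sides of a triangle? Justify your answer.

Check the triangle inequality: 10 + 5 = 15 ≤ 20.
Since the sum of two sides does not exceed the third, no triangle can be formed.

No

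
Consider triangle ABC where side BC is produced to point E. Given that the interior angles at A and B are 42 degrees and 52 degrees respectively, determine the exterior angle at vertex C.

By the exterior angle theorem, an exterior angle of a triangle equals the sum of the two remote interior angles.
Exterior angle = angle A + angle B
Exterior angle = 42 + 52 = 94 degrees

94 degrees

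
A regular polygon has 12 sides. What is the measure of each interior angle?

Each interior angle of a regular n-gon is (n - 2) * 180 / n.
For n = 12: (12 - 2) * 180 / 12 = 1800/12 = 150 degrees.

150 degrees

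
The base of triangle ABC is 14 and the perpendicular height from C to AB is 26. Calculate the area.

Area = (1/2) * base * height
Area = (1/2) * 14 * 26
Area = 182

182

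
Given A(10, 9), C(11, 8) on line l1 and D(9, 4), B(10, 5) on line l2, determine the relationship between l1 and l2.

Slope of line 1: m1 = (8 - 9)/(11 - 10) = -1/1 = -1
Slope of line 2: m2 = (5 - 4)/(10 - 9) = 1/1 = 1
m1 * m2 = -1, so perpendicular.

Perpendicular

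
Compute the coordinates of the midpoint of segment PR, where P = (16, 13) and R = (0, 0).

The midpoint is the point halfway along the segment.
Move half the horizontal distance: 16 + (0 - 16)/2 = 16 + -16/2 = 8
Move half the vertical distance: 13 + (0 - 13)/2 = 13 + -13/2 = 13/2
Midpoint = (8, 13/2)

(8, 13/2)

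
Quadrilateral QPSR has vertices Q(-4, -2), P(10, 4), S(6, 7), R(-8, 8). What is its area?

Using the Shoelace formula for a quadrilateral (vertices in order):
Area = (1/2)|sum of (x_i * y_(i+1) - x_(i+1) * y_i)|
Terms: (-4*4 - 10*-2) = 4, (10*7 - 6*4) = 46, (6*8 - -8*7) = 104, (-8*-2 - -4*8) = 48
Sum = 202
Area = (1/2)(202) = 101

101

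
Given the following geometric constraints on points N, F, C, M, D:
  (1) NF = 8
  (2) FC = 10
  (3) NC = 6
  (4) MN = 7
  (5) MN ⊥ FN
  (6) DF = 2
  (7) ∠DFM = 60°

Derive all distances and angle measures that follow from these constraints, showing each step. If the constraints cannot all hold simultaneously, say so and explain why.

The constraints are consistent.

Step 1: From FN = 8, NM = 7, and ∠FNM = 90°, by the law of cosines:
  FM² = FN² + NM² - 2·FN·NM·cos(90°) = 64 + 49 - 0 = 113
  FM = √113

Step 2: From NC = 6, NF = 8, CF = 10, by the inverse law of cosines:
  cos(∠CNF) = (NC² + NF² - CF²) / (2·NC·NF)
  ∠CNF = 90°

Step 3: From FC = 10, FN = 8, CN = 6, by the inverse law of cosines:
  cos(∠CFN) = (FC² + FN² - CN²) / (2·FC·FN)
  ∠CFN = 36.87°

Step 4: From CF = 10, CN = 6, FN = 8, by the inverse law of cosines:
  cos(∠FCN) = (CF² + CN² - FN²) / (2·CF·CN)
  ∠FCN = 53.13°

Step 5: From MF = √113, FD = 2, and ∠MFD = 60°, by the law of cosines:
  MD² = MF² + FD² - 2·MF·FD·cos(60°) = 113 + 4 - 21.26 = 95.74
  MD ≈ 9.78

Step 6: From FM = √113, FN = 8, MN = 7, by the inverse law of cosines:
  cos(∠MFN) = (FM² + FN² - MN²) / (2·FM·FN)
  ∠MFN = 41.19°

Step 7: From MF = √113, MN = 7, FN = 8, by the inverse law of cosines:
  cos(∠FMN) = (MF² + MN² - FN²) / (2·MF·MN)
  ∠FMN = 48.81°

Step 8: From MD = 9.78, MF = √113, DF = 2, by the inverse law of cosines:
  cos(∠DMF) = (MD² + MF² - DF²) / (2·MD·MF)
  ∠DMF = 10.2°

Step 9: From DF = 2, DM = 9.78, FM = √113, by the inverse law of cosines:
  cos(∠FDM) = (DF² + DM² - FM²) / (2·DF·DM)
  ∠FDM = 109.8°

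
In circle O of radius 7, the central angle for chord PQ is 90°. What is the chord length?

Chord = 2(7) sin(45°) = 7*sqrt(2)

7*sqrt(2)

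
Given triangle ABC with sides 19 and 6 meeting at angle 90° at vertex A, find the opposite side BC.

The included angle is 90°, so the triangle is right-angled at A. The opposite side BC is the hypotenuse.
By the Pythagorean theorem: BC = sqrt(19^2 + 6^2) = sqrt(397) = sqrt(397).

sqrt(397)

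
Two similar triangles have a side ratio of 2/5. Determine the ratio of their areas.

Area scales with the square of linear dimensions. If every length is multiplied by 2/5, then the area is multiplied by (2/5)^2 = 4/25.
The area ratio is 4:25.

4:25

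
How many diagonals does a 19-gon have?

Each of the 19 vertices connects to 16 non-adjacent vertices via diagonals.
Total connections = 19 × 16 = 304, but each diagonal is counted twice.
Number of diagonals = 304 / 2 = 152.

152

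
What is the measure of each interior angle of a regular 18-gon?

Each interior angle of a regular n-gon is (n - 2) * 180 / n.
For n = 18: (18 - 2) * 180 / 18 = 2880/18 = 160 degrees.

160 degrees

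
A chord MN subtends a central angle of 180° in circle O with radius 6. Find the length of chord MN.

Chord = 2(6) sin(90°) = 12

12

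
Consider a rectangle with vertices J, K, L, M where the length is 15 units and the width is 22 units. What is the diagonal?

d = sqrt(15^2 + 22^2) = sqrt(709)

sqrt(709)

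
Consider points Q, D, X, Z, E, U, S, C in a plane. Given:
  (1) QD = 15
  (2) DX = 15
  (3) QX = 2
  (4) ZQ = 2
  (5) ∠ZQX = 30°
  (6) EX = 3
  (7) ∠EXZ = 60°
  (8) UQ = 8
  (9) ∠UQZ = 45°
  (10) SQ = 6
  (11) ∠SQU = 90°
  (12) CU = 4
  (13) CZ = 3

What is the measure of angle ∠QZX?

Step 1: By the law of cosines on triangle ZQX: ZX² = 2² + 2² − 2·2·2·cos(30°) = 1.07, so ZX ≈ 1.04.
Step 2: By the inverse law of cosines on triangle QZX: cos(∠QZX) = (2² + 1.04² − 2²) / (2·2·1.04) = 1.07/4.14 = 0.2588, so ∠QZX = 75°.

Therefore, the measure of angle ∠QZX = 75°.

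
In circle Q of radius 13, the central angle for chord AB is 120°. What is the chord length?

Chord = 2(13) sin(60°) = 13*sqrt(3)

13*sqrt(3)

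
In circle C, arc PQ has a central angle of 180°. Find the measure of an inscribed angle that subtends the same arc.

An inscribed angle intercepts an arc from a point on the circle, while the central angle intercepts the same arc from the center.
The inscribed angle is always half the central angle: 180° / 2 = 90°.

90°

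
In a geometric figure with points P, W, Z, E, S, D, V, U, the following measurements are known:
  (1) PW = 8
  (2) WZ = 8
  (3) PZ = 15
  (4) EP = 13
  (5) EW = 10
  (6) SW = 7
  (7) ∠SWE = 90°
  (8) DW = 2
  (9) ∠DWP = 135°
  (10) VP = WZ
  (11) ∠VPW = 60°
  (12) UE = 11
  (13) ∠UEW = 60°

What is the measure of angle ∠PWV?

From the given relations: VP = WZ = 8.
Step 1: By the law of cosines on triangle WPV: WV² = 8² + 8² − 2·8·8·cos(60°) = 64, so WV = 8.
Step 2: By the inverse law of cosines on triangle PWV: cos(∠PWV) = (8² + 8² − 8²) / (2·8·8) = 64/128 = 0.5, so ∠PWV = 60°.

Therefore, the measure of angle ∠PWV = 60°.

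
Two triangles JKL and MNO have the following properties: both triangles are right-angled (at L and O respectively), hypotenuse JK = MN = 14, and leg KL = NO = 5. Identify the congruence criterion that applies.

The given information provides:
both triangles are right-angled (at L and O respectively), hypotenuse JK = MN = 14, and leg KL = NO = 5
This matches the HL congruence theorem.
The hypotenuse and one leg of two right triangles are equal (Hypotenuse-Leg).

HL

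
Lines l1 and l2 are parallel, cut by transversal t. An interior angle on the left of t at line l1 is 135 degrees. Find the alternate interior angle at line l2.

Alternate interior angles are equal: 135 degrees.

135 degrees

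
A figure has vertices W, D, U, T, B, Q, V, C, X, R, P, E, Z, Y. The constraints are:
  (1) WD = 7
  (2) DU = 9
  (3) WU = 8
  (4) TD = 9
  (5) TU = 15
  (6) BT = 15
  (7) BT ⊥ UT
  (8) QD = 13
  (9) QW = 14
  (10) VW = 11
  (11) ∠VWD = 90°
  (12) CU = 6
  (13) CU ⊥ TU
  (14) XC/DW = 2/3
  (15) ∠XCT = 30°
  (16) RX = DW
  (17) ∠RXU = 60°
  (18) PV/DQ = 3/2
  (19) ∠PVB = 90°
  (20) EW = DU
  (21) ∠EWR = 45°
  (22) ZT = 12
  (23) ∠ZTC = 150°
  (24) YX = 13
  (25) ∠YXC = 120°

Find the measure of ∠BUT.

Step 1: By the law of cosines on triangle UTB: UB² = 15² + 15² − 2·15·15·cos(90°) = 450, so UB = 15·√2.
Step 2: By the inverse law of cosines on triangle BUT: cos(∠BUT) = ((15·√2)² + 15² − 15²) / (2·15·√2·15) = 450/636.4 = 0.7071, so ∠BUT = 45°.

Therefore, the measure of angle ∠BUT = 45°.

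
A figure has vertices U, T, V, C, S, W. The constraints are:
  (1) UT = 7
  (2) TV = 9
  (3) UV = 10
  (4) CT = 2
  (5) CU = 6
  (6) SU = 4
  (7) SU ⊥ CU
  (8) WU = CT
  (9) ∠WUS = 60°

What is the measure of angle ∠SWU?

From the given relations: WU = CT = 2.
Step 1: By the law of cosines on triangle WUS: WS² = 2² + 4² − 2·2·4·cos(60°) = 12, so WS = 2·√3.
Step 2: By the inverse law of cosines on triangle SWU: cos(∠SWU) = ((2·√3)² + 2² − 4²) / (2·2·√3·2) = 0/13.86 = 0, so ∠SWU = 90°.

Therefore, the measure of angle ∠SWU = 90°.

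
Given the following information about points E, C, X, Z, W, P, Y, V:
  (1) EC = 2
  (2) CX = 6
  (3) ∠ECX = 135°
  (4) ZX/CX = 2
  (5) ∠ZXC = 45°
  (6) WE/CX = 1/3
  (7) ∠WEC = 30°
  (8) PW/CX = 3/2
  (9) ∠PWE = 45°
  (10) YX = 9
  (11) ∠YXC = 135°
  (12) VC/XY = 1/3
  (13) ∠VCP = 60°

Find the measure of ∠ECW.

From the given relations: WE = 1/3·CX = 1/3·6 = 2.
Step 1: By the law of cosines on triangle CEW: CW² = 2² + 2² − 2·2·2·cos(30°) = 1.07, so CW ≈ 1.04.
Step 2: By the inverse law of cosines on triangle ECW: cos(∠ECW) = (2² + 1.04² − 2²) / (2·2·1.04) = 1.07/4.14 = 0.2588, so ∠ECW = 75°.

Therefore, the measure of angle ∠ECW = 75°.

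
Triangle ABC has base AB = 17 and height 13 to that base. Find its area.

Area = (1/2) * base * height
Area = (1/2) * 17 * 13
Area = 221/2

221/2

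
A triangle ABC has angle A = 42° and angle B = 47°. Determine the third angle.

By the triangle angle sum property, the three interior angles of any triangle add up to 180°.
We know angle A = 42° and angle B = 47°, so their sum is 89°.
Therefore angle C = 180° - 89° = 91°.

91 degrees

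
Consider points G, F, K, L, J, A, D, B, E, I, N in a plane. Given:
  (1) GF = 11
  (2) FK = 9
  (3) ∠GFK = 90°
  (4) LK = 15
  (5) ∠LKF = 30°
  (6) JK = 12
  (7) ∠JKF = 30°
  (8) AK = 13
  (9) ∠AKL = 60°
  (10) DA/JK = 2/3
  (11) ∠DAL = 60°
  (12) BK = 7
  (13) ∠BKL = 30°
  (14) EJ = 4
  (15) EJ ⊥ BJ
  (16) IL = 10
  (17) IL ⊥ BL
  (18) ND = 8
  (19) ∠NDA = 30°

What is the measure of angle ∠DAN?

From the given relations: DA = 2/3·JK = 2/3·12 = 8.
Step 1: By the law of cosines on triangle ADN: AN² = 8² + 8² − 2·8·8·cos(30°) = 17.15, so AN ≈ 4.14.
Step 2: By the inverse law of cosines on triangle DAN: cos(∠DAN) = (8² + 4.14² − 8²) / (2·8·4.14) = 17.15/66.26 = 0.2588, so ∠DAN = 75°.

Therefore, the measure of angle ∠DAN = 75°.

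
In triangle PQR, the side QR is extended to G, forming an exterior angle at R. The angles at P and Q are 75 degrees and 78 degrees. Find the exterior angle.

By the exterior angle theorem, an exterior angle of a triangle equals the sum of the two remote interior angles.
Exterior angle = angle P + angle Q
Exterior angle = 75 + 78 = 153 degrees

153 degrees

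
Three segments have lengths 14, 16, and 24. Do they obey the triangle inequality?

Check all three triangle inequalities:
14 + 16 = 30 > 24 ✓
14 + 24 = 38 > 16 ✓
16 + 24 = 40 > 14 ✓
All conditions hold, so these sides form a valid triangle.

Yes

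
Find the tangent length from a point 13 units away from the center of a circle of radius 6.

The tangent, radius, and line from the external point to the center form a right triangle.
The right angle is where the tangent meets the radius.
By the Pythagorean theorem: tangent² + 6² = 13²
tangent² = 169 - 36 = 133
tangent = sqrt(133)

sqrt(133)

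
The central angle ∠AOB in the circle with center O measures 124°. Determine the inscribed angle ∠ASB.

Inscribed angle = 124° / 2 = 62° (inscribed angle theorem).

62°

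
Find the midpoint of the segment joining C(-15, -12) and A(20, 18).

The midpoint is the point halfway along the segment.
Move half the horizontal distance: -15 + (20 - -15)/2 = -15 + 35/2 = 5/2
Move half the vertical distance: -12 + (18 - -12)/2 = -12 + 30/2 = 3
Midpoint = (5/2, 3)

(5/2, 3)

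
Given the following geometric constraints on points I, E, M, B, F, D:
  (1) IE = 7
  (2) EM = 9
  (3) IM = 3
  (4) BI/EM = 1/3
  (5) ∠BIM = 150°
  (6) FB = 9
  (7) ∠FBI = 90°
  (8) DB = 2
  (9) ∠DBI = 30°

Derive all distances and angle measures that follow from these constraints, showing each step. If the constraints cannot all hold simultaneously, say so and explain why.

The constraints are consistent.

From the given relations:
  BI = 1/3·EM = 1/3·9 = 3

Step 1: From IB = 3, BF = 9, and ∠IBF = 90°, by the law of cosines:
  IF² = IB² + BF² - 2·IB·BF·cos(90°) = 9 + 81 - 0 = 90
  IF = 3·√10

Step 2: From IB = 3, BD = 2, and ∠IBD = 30°, by the law of cosines:
  ID² = IB² + BD² - 2·IB·BD·cos(30°) = 9 + 4 - 10.39 = 2.608
  ID ≈ 1.61

Step 3: From MI = 3, IB = 3, and ∠MIB = 150°, by the law of cosines:
  MB² = MI² + IB² - 2·MI·IB·cos(150°) = 9 + 9 + 15.59 = 33.59
  MB ≈ 5.8

Step 4: From IE = 7, IM = 3, EM = 9, by the inverse law of cosines:
  cos(∠EIM) = (IE² + IM² - EM²) / (2·IE·IM)
  ∠EIM = 123.2°

Step 5: From EI = 7, EM = 9, IM = 3, by the inverse law of cosines:
  cos(∠IEM) = (EI² + EM² - IM²) / (2·EI·EM)
  ∠IEM = 16.2°

Step 6: From ME = 9, MI = 3, EI = 7, by the inverse law of cosines:
  cos(∠EMI) = (ME² + MI² - EI²) / (2·ME·MI)
  ∠EMI = 40.6°

Step 7: From IB = 3, ID = 1.61, BD = 2, by the inverse law of cosines:
  cos(∠BID) = (IB² + ID² - BD²) / (2·IB·ID)
  ∠BID = 38.26°

Step 8: From IB = 3, IF = 3·√10, BF = 9, by the inverse law of cosines:
  cos(∠BIF) = (IB² + IF² - BF²) / (2·IB·IF)
  ∠BIF = 71.57°

Step 9: From MB = 5.8, MI = 3, BI = 3, by the inverse law of cosines:
  cos(∠BMI) = (MB² + MI² - BI²) / (2·MB·MI)
  ∠BMI = 15°

Step 10: From BI = 3, BM = 5.8, IM = 3, by the inverse law of cosines:
  cos(∠IBM) = (BI² + BM² - IM²) / (2·BI·BM)
  ∠IBM = 15°

Step 11: From FB = 9, FI = 3·√10, BI = 3, by the inverse law of cosines:
  cos(∠BFI) = (FB² + FI² - BI²) / (2·FB·FI)
  ∠BFI = 18.43°

Step 12: From DB = 2, DI = 1.61, BI = 3, by the inverse law of cosines:
  cos(∠BDI) = (DB² + DI² - BI²) / (2·DB·DI)
  ∠BDI = 111.74°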